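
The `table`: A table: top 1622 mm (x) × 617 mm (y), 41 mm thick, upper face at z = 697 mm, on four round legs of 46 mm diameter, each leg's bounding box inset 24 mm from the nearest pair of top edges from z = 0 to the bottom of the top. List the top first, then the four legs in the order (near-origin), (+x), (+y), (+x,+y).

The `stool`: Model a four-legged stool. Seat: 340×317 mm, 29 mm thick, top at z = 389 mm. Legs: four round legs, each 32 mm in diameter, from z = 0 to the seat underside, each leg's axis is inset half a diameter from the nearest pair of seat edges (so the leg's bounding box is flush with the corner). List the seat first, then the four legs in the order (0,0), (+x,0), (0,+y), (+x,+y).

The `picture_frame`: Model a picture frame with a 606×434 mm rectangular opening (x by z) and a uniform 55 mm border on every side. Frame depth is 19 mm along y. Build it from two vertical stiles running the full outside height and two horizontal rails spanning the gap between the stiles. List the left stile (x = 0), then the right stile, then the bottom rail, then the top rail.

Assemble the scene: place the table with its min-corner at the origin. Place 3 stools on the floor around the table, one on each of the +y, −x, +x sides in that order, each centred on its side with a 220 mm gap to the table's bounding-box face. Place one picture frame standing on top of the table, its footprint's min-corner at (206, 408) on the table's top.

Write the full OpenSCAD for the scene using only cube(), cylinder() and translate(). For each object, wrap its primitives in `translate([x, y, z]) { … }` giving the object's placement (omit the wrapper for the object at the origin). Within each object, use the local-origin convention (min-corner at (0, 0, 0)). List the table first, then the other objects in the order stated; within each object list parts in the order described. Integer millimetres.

translate([0, 0, 656]) cube([1622, 617, 41]);
translate([47, 47, 0]) cylinder(h = 656, r = 23);
translate([1575, 47, 0]) cylinder(h = 656, r = 23);
translate([47, 570, 0]) cylinder(h = 656, r = 23);
translate([1575, 570, 0]) cylinder(h = 656, r = 23);
translate([641, 837, 0]) {
  translate([0, 0, 360]) cube([340, 317, 29]);
  translate([16, 16, 0]) cylinder(h = 360, r = 16);
  translate([324, 16, 0]) cylinder(h = 360, r = 16);
  translate([16, 301, 0]) cylinder(h = 360, r = 16);
  translate([324, 301, 0]) cylinder(h = 360, r = 16);
}
translate([-560, 150, 0]) {
  translate([0, 0, 360]) cube([340, 317, 29]);
  translate([16, 16, 0]) cylinder(h = 360, r = 16);
  translate([324, 16, 0]) cylinder(h = 360, r = 16);
  translate([16, 301, 0]) cylinder(h = 360, r = 16);
  translate([324, 301, 0]) cylinder(h = 360, r = 16);
}
translate([1842, 150, 0]) {
  translate([0, 0, 360]) cube([340, 317, 29]);
  translate([16, 16, 0]) cylinder(h = 360, r = 16);
  translate([324, 16, 0]) cylinder(h = 360, r = 16);
  translate([16, 301, 0]) cylinder(h = 360, r = 16);
  translate([324, 301, 0]) cylinder(h = 360, r = 16);
}
translate([206, 408, 697]) {
  cube([55, 19, 544]);
  translate([661, 0, 0]) cube([55, 19, 544]);
  translate([55, 0, 0]) cube([606, 19, 55]);
  translate([55, 0, 489]) cube([606, 19, 55]);
}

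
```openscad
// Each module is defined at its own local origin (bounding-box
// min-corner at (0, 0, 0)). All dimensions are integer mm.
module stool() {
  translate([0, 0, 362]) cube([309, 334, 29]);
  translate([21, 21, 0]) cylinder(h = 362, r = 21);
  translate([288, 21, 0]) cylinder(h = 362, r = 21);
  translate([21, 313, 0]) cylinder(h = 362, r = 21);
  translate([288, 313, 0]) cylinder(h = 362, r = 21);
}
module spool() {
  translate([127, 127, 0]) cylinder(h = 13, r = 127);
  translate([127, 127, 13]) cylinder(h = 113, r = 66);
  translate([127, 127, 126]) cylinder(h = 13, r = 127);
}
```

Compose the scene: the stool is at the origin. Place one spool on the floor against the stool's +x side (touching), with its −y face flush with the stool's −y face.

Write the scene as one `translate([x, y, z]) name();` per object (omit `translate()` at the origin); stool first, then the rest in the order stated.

stool();
translate([309, 0, 0]) spool();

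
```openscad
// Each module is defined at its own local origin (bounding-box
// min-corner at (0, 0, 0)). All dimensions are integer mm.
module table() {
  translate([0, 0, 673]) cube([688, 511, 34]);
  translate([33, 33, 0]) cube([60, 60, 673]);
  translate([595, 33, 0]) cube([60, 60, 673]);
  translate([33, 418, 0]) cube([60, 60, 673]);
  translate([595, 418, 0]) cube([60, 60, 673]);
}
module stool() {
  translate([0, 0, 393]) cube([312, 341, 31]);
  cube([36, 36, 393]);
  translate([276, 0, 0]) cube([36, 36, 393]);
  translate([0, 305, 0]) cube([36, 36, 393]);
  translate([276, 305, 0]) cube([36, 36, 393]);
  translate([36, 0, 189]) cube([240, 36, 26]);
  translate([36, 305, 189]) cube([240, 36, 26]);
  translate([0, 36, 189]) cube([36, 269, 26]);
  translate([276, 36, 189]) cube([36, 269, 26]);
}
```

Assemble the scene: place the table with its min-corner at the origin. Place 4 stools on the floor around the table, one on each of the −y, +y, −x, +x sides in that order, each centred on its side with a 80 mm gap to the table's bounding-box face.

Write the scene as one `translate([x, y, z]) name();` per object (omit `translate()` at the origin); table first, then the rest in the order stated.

table();
translate([188, -421, 0]) stool();
translate([188, 591, 0]) stool();
translate([-392, 85, 0]) stool();
translate([768, 85, 0]) stool();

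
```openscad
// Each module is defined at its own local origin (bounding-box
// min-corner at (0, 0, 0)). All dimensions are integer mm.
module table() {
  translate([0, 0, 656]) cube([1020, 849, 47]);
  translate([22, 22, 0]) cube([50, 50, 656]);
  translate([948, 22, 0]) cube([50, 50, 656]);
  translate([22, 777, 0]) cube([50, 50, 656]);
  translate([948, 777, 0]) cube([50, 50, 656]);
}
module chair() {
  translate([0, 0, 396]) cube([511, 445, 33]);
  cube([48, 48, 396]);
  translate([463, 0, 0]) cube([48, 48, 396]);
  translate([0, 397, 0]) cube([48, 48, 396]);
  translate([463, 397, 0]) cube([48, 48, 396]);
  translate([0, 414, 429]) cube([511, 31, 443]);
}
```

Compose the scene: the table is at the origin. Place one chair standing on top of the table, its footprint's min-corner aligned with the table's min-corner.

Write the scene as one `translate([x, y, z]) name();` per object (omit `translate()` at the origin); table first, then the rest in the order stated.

table();
translate([0, 0, 703]) chair();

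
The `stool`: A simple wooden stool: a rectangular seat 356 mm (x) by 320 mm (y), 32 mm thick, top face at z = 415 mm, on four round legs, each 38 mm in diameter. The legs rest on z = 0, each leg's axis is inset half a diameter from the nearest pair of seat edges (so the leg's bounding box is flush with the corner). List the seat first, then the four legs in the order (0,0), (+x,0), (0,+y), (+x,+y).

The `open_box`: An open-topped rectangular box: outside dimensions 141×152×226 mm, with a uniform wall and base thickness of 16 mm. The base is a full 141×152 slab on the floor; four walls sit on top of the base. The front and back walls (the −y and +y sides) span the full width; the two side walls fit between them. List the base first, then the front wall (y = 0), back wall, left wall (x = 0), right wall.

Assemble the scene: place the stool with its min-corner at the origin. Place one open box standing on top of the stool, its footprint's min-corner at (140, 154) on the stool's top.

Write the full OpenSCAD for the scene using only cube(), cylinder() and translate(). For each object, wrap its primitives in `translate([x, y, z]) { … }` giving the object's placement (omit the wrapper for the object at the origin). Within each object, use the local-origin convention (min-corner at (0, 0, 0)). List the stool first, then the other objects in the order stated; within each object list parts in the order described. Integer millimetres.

translate([0, 0, 383]) cube([356, 320, 32]);
translate([19, 19, 0]) cylinder(h = 383, r = 19);
translate([337, 19, 0]) cylinder(h = 383, r = 19);
translate([19, 301, 0]) cylinder(h = 383, r = 19);
translate([337, 301, 0]) cylinder(h = 383, r = 19);
translate([140, 154, 415]) {
  cube([141, 152, 16]);
  translate([0, 0, 16]) cube([141, 16, 210]);
  translate([0, 136, 16]) cube([141, 16, 210]);
  translate([0, 16, 16]) cube([16, 120, 210]);
  translate([125, 16, 16]) cube([16, 120, 210]);
}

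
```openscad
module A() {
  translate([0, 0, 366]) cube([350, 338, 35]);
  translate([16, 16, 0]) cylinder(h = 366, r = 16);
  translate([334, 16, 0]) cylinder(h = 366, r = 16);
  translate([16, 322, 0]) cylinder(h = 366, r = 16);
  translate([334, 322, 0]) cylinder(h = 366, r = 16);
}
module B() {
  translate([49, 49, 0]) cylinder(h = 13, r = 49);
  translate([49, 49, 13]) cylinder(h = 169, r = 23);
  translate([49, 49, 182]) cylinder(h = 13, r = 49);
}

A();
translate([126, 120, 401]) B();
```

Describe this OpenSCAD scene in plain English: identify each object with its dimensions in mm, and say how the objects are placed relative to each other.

A is a simple wooden stool: a rectangular seat 350 mm (x) by 338 mm (y), 35 mm thick, top face at z = 401 mm, on four round legs, each 32 mm in diameter. The legs rest on z = 0, each leg's axis is inset half a diameter from the nearest pair of seat edges (so the leg's bounding box is flush with the corner).

B is a spool: two coaxial disc flanges of radius 49 mm and thickness 13 mm, joined by a core cylinder of radius 23 mm and height 169 mm. The lower flange rests on z = 0 and the three cylinders share a vertical axis.

The spool is on top of the stool, centred.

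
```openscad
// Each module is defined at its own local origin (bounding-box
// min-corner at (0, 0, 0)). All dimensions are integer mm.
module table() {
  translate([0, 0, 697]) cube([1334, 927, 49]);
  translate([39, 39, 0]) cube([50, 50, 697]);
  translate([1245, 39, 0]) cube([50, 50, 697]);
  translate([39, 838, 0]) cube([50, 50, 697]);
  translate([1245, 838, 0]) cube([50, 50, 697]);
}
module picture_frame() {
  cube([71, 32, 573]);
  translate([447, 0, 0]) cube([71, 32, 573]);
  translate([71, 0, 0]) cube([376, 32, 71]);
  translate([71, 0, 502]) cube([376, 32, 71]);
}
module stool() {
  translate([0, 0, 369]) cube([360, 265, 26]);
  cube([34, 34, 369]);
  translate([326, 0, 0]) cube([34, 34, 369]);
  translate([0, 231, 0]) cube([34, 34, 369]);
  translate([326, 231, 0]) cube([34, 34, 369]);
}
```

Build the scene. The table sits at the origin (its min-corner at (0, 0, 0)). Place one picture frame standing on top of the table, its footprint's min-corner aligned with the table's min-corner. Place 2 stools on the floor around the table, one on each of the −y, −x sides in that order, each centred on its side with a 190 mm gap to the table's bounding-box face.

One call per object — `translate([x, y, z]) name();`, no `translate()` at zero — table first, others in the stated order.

table();
translate([0, 0, 746]) picture_frame();
translate([487, -455, 0]) stool();
translate([-550, 331, 0]) stool();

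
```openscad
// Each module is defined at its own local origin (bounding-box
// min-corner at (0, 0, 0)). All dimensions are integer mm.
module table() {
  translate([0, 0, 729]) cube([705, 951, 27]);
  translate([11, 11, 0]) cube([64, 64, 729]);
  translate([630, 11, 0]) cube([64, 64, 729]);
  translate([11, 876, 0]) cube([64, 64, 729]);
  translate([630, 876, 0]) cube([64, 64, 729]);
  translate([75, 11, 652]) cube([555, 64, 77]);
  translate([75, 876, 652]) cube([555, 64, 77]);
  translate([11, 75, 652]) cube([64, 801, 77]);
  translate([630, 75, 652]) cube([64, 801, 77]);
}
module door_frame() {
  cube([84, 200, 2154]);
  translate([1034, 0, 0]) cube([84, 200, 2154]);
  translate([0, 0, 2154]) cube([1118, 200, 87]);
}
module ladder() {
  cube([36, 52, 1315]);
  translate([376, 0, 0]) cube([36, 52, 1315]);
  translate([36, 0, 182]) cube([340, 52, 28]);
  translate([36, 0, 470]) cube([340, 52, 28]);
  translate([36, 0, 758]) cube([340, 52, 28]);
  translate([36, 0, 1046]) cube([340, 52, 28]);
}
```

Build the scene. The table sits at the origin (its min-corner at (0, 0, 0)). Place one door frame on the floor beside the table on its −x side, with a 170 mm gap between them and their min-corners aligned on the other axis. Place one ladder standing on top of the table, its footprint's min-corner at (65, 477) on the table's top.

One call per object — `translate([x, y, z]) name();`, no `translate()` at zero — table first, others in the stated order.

table();
translate([-1288, 0, 0]) door_frame();
translate([65, 477, 756]) ladder();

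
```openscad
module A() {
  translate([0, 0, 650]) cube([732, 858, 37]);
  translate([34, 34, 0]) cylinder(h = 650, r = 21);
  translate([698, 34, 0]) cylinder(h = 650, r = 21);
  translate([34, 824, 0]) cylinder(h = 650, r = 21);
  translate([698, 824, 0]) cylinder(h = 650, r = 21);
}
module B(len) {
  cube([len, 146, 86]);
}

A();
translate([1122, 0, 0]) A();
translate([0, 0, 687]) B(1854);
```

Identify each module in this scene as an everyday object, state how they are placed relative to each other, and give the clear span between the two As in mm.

A is a table. B is a beam. A beam spans the tops of two tables. The clear span between the two tables is 390 mm.

Second table starts at x = 1122; first ends at x = 732; clear span = 1122 − 732 = 390 mm.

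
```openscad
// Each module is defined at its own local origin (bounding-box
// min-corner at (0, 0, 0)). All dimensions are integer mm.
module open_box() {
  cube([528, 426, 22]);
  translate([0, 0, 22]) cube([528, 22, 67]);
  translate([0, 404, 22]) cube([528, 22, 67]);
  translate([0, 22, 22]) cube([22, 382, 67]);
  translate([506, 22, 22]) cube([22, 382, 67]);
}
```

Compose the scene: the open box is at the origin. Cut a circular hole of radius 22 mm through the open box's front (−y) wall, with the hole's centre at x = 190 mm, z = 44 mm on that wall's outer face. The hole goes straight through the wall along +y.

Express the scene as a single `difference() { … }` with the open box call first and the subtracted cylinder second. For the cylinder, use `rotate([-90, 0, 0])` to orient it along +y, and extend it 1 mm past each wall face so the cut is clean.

difference() {
  open_box();
  translate([190, -1, 44]) rotate([-90, 0, 0]) cylinder(h = 24, r = 22);
}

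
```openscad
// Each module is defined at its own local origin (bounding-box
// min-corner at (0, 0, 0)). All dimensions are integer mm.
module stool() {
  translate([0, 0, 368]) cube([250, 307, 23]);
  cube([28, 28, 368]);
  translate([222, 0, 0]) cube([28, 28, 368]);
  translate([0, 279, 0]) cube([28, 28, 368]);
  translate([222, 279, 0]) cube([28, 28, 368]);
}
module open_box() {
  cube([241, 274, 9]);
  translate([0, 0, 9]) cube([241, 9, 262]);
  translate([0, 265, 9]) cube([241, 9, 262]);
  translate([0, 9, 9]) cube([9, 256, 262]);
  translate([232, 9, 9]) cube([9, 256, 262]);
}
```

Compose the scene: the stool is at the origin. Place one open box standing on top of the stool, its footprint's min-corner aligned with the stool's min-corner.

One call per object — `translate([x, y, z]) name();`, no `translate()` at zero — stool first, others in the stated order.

stool();
translate([0, 0, 391]) open_box();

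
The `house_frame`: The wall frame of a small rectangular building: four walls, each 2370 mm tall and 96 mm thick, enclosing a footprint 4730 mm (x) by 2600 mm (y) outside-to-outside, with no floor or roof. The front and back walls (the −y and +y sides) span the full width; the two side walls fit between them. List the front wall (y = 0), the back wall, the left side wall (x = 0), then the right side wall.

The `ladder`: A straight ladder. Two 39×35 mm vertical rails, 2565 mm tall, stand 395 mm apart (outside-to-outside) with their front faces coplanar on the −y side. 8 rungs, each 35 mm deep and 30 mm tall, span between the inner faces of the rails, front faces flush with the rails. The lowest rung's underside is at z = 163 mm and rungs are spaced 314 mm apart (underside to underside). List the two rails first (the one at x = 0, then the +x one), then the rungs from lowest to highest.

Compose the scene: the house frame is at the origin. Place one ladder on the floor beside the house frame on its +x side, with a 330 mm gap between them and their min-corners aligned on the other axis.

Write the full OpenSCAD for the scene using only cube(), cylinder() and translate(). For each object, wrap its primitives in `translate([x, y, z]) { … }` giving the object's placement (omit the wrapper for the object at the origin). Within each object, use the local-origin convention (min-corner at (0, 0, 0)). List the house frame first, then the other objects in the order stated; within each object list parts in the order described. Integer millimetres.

cube([4730, 96, 2370]);
translate([0, 2504, 0]) cube([4730, 96, 2370]);
translate([0, 96, 0]) cube([96, 2408, 2370]);
translate([4634, 96, 0]) cube([96, 2408, 2370]);
translate([5060, 0, 0]) {
  cube([39, 35, 2565]);
  translate([356, 0, 0]) cube([39, 35, 2565]);
  translate([39, 0, 163]) cube([317, 35, 30]);
  translate([39, 0, 477]) cube([317, 35, 30]);
  translate([39, 0, 791]) cube([317, 35, 30]);
  translate([39, 0, 1105]) cube([317, 35, 30]);
  translate([39, 0, 1419]) cube([317, 35, 30]);
  translate([39, 0, 1733]) cube([317, 35, 30]);
  translate([39, 0, 2047]) cube([317, 35, 30]);
  translate([39, 0, 2361]) cube([317, 35, 30]);
}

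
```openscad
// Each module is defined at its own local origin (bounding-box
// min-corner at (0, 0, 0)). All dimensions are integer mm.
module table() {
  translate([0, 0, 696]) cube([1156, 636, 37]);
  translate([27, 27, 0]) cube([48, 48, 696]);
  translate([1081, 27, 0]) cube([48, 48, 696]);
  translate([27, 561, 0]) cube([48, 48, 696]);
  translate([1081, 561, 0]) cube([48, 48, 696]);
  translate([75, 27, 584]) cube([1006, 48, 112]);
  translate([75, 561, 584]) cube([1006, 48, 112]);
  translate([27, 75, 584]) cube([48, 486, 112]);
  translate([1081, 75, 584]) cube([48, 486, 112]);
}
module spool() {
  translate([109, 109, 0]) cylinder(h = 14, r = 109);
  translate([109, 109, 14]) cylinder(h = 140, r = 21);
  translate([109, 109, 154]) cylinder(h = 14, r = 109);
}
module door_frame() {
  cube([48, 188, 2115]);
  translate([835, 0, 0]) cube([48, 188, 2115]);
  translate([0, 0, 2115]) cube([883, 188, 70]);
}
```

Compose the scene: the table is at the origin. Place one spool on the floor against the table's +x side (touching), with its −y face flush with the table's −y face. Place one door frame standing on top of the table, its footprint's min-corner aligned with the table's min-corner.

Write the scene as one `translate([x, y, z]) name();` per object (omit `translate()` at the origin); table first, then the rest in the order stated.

table();
translate([1156, 0, 0]) spool();
translate([0, 0, 733]) door_frame();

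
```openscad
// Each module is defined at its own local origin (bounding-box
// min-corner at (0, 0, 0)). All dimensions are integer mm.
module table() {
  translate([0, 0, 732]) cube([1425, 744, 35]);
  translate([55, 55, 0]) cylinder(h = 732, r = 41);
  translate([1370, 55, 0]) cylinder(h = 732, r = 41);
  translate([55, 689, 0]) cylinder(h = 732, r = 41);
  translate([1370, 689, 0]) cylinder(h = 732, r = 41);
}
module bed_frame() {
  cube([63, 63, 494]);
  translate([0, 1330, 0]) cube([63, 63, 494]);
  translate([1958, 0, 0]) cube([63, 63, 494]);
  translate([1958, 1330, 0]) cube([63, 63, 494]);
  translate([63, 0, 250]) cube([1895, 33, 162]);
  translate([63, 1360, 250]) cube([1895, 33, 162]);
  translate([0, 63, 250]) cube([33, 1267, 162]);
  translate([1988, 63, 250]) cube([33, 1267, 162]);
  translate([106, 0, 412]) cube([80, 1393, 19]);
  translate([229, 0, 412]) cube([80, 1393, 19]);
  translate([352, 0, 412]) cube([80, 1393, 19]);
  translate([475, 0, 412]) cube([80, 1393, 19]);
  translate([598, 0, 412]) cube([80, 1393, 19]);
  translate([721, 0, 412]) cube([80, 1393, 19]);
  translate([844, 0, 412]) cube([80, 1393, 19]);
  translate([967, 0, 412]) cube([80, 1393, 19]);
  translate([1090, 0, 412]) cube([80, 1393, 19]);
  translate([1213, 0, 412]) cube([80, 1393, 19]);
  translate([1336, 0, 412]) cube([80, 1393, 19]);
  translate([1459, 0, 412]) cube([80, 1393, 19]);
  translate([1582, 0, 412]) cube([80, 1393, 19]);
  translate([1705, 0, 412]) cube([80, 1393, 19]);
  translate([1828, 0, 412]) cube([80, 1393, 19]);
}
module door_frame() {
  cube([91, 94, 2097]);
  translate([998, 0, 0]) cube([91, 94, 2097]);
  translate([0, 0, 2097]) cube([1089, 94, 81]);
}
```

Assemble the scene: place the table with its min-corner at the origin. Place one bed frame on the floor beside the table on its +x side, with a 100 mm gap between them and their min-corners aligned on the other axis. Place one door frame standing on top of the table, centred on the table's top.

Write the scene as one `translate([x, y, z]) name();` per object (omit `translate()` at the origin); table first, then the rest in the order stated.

table();
translate([1525, 0, 0]) bed_frame();
translate([168, 325, 767]) door_frame();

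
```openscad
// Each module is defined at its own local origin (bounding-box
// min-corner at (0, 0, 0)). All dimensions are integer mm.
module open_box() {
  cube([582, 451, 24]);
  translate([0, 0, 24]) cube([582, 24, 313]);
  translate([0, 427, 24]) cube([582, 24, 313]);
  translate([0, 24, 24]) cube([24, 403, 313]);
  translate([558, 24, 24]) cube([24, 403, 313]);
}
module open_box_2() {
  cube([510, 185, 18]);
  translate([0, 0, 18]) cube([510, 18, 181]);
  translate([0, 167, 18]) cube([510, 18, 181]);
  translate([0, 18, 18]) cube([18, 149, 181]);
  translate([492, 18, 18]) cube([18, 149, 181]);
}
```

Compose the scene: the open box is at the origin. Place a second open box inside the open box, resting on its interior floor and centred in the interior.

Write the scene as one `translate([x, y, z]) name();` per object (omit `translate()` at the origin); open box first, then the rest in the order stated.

open_box();
translate([36, 133, 24]) open_box_2();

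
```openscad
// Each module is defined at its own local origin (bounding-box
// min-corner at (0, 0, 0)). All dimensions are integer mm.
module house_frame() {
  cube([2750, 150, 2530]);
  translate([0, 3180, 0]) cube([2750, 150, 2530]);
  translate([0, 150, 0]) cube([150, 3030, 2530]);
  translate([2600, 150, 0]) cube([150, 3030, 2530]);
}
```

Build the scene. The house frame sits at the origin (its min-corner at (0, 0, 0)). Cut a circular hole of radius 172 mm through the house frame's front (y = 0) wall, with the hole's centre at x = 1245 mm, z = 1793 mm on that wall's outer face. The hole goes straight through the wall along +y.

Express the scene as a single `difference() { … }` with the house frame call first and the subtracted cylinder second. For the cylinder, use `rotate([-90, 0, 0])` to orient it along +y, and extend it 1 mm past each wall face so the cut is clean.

difference() {
  house_frame();
  translate([1245, -1, 1793]) rotate([-90, 0, 0]) cylinder(h = 152, r = 172);
}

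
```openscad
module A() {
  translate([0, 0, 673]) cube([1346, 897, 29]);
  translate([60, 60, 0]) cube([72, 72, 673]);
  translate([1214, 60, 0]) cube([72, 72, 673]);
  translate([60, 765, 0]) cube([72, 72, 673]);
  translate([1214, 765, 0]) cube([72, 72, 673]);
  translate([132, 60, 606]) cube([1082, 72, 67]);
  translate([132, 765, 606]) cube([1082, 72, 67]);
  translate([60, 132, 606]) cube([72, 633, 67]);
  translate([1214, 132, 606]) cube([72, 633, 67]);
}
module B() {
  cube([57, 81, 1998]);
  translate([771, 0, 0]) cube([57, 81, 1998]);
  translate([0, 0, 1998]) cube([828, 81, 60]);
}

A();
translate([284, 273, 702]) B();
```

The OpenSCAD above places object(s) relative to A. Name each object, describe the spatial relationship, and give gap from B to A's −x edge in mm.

A is a table. B is a door frame. The door frame is on top of the table. The gap from the door frame to the table's −x edge is 284 mm.

The door frame's min-x is at 284; the table's min-x is 0; gap = 284 mm.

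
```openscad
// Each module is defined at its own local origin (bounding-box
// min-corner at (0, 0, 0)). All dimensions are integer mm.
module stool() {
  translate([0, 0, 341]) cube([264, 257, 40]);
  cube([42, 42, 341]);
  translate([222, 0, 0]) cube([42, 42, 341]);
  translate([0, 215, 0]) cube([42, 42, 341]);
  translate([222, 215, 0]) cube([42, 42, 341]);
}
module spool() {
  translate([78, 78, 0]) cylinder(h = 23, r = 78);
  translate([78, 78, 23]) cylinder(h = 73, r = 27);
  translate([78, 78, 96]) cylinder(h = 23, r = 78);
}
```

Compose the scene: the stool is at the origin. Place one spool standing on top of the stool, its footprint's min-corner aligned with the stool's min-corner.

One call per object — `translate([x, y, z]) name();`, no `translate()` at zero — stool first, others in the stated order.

stool();
translate([0, 0, 381]) spool();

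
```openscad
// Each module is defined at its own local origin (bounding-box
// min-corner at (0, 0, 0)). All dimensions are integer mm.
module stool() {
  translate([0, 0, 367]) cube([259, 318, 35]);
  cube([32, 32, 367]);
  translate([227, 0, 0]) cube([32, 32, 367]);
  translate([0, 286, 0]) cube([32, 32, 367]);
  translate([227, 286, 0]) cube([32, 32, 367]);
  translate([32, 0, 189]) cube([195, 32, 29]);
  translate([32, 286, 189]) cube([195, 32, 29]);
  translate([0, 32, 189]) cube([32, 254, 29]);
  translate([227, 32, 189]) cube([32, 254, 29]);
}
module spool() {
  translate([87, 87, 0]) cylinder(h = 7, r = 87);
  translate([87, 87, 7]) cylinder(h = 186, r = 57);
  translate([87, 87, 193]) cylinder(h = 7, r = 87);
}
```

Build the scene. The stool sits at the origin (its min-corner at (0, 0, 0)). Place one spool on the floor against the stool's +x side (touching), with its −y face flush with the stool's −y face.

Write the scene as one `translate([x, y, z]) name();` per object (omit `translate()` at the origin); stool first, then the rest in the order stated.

stool();
translate([259, 0, 0]) spool();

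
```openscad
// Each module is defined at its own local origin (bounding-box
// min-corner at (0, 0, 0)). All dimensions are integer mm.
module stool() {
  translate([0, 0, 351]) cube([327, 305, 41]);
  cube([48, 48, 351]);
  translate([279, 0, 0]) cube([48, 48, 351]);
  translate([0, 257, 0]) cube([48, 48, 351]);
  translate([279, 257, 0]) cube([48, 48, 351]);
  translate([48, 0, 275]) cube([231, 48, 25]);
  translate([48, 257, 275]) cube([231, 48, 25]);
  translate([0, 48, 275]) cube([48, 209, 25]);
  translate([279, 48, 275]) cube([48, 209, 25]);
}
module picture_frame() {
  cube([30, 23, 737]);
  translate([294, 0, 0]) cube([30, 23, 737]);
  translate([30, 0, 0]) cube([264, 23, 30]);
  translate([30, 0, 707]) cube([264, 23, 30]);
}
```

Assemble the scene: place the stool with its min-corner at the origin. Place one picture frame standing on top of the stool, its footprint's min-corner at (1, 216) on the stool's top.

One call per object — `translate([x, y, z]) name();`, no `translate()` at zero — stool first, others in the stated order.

stool();
translate([1, 216, 392]) picture_frame();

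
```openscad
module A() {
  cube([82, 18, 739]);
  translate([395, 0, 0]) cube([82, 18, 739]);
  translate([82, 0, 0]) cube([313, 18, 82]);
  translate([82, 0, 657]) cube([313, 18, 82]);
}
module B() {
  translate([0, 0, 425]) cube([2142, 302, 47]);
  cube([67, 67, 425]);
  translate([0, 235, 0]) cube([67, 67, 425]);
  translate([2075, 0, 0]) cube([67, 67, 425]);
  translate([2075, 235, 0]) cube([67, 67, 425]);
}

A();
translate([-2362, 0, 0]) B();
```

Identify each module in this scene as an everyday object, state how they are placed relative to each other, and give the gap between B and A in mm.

The bench's nearest face is 220 mm from the picture frame's −x face.

A is a picture frame. B is a bench. The bench is on the floor beside the picture frame on its −x side. The gap between the bench and the picture frame is 220 mm.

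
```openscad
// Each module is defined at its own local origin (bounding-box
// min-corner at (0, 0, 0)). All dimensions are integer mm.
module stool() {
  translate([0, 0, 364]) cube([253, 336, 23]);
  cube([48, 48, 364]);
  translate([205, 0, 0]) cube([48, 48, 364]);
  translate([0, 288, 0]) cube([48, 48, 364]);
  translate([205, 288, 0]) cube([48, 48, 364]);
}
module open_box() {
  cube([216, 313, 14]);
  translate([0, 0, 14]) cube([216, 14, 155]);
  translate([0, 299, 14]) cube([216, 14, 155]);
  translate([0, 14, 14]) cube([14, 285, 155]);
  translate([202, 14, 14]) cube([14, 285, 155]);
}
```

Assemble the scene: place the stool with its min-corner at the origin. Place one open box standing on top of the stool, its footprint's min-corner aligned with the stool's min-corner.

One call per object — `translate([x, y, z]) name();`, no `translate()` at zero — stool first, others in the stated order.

stool();
translate([0, 0, 387]) open_box();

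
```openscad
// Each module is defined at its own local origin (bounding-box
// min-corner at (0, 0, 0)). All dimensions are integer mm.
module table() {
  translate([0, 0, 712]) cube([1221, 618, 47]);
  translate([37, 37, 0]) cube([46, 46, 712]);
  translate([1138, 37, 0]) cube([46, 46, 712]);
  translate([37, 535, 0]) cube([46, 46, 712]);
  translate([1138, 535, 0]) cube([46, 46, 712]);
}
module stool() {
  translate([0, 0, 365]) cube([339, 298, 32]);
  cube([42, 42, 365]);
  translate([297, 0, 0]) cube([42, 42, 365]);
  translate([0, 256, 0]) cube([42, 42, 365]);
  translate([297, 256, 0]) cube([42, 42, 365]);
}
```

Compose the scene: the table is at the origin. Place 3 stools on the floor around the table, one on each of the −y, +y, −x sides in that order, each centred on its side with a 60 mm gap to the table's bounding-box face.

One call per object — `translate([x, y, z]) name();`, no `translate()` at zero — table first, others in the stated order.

table();
translate([441, -358, 0]) stool();
translate([441, 678, 0]) stool();
translate([-399, 160, 0]) stool();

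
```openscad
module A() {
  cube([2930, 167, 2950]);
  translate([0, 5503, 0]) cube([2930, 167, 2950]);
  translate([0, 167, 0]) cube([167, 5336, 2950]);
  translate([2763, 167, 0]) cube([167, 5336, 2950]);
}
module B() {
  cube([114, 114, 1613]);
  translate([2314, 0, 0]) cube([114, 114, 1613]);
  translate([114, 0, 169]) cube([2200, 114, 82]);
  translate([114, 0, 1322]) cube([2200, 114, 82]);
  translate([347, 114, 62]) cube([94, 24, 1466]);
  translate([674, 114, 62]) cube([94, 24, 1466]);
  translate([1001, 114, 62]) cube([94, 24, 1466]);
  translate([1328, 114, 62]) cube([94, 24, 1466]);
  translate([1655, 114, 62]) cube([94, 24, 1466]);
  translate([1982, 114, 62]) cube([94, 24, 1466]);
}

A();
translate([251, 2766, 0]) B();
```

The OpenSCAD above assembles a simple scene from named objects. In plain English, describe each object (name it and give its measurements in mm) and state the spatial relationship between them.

A is the wall frame of a small rectangular building: four walls, each 2950 mm tall and 167 mm thick, enclosing a footprint 2930 mm (x) by 5670 mm (y) outside-to-outside, with no floor or roof. The front and back walls (the −y and +y sides) span the full width; the two side walls fit between them.

B is a fence section. Two 114×114 mm posts, 1613 mm tall, stand on the floor with a clear span of 2200 mm between their inner faces. Two horizontal rails of 114×82 mm section span the gap between the posts with their undersides at z = 169 mm and z = 1322 mm, flush with the posts' −y face. 6 pickets, each 94 mm wide, 24 mm thick and 1466 mm tall, are fixed to the +y face of the rails with their bottoms at z = 62 mm, evenly spaced across the span with equal gaps (rounded down to the nearest mm) at the −x end and between each pair — any rounding remainder accumulates at the +x end.

The fence section sits inside the house frame, centred.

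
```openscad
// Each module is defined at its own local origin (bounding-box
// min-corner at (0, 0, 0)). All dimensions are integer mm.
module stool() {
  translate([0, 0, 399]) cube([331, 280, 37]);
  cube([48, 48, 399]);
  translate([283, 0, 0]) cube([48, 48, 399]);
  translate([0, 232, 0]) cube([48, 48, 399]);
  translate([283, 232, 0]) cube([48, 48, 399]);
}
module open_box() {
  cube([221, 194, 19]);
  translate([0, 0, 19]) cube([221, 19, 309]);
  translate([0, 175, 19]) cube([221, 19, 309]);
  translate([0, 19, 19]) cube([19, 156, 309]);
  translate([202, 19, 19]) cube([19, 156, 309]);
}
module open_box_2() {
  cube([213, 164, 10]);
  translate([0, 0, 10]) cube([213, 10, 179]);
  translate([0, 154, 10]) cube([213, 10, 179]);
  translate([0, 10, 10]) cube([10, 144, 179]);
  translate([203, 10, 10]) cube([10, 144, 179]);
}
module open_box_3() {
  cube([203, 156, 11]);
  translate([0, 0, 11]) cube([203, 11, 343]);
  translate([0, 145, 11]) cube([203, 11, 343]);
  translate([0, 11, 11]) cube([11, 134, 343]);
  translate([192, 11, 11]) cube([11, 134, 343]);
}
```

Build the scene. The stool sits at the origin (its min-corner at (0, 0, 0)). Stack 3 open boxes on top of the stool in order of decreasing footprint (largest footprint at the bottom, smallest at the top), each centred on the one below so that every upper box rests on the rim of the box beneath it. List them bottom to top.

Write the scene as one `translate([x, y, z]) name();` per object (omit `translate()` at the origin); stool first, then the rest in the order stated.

stool();
translate([55, 43, 436]) open_box();
translate([59, 58, 764]) open_box_2();
translate([64, 62, 953]) open_box_3();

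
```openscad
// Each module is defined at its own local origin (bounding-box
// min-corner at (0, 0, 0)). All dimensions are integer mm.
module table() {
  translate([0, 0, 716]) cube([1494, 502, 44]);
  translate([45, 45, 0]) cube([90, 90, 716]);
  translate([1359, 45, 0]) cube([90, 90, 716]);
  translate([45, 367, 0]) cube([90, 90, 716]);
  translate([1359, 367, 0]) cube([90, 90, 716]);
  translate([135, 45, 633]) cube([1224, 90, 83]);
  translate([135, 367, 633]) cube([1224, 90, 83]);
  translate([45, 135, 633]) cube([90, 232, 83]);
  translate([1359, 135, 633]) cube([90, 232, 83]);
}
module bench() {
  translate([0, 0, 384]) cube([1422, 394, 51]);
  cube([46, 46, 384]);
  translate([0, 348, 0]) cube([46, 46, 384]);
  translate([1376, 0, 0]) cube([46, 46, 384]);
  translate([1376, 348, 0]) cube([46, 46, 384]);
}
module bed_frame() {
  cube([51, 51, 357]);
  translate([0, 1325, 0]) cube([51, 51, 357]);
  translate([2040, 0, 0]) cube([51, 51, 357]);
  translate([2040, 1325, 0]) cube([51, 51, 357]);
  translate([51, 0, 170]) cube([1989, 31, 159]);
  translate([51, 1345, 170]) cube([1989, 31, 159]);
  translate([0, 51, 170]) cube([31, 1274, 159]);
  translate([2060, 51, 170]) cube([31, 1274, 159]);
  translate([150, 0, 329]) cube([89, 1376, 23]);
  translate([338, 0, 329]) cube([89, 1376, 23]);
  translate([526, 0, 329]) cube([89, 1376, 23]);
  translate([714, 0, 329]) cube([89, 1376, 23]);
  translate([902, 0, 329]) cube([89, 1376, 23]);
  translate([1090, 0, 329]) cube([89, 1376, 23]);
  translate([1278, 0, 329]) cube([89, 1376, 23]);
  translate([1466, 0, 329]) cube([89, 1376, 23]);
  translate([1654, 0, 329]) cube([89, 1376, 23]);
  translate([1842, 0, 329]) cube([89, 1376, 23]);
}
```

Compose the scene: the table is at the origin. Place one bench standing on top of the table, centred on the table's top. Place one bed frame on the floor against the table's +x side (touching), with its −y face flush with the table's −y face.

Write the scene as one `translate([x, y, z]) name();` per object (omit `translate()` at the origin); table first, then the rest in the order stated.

table();
translate([36, 54, 760]) bench();
translate([1494, 0, 0]) bed_frame();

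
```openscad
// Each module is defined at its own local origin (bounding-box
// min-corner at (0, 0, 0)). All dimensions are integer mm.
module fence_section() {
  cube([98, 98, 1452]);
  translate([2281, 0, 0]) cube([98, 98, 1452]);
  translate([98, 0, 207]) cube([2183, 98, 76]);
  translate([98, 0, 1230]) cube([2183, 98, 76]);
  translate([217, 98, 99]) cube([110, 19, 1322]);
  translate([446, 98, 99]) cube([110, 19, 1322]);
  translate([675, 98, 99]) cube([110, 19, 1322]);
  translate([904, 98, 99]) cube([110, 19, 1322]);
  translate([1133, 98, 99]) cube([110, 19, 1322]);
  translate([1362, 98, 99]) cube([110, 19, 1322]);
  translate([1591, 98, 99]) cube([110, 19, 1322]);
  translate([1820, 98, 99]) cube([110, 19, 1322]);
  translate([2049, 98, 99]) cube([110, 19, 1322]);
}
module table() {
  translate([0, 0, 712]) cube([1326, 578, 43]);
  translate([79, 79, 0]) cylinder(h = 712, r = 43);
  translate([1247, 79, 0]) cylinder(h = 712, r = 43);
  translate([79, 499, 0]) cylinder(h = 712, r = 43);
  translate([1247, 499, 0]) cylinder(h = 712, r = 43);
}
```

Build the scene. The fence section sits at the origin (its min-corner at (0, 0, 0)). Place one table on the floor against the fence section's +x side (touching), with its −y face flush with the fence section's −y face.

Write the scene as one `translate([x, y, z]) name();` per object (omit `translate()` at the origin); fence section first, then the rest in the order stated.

fence_section();
translate([2379, 0, 0]) table();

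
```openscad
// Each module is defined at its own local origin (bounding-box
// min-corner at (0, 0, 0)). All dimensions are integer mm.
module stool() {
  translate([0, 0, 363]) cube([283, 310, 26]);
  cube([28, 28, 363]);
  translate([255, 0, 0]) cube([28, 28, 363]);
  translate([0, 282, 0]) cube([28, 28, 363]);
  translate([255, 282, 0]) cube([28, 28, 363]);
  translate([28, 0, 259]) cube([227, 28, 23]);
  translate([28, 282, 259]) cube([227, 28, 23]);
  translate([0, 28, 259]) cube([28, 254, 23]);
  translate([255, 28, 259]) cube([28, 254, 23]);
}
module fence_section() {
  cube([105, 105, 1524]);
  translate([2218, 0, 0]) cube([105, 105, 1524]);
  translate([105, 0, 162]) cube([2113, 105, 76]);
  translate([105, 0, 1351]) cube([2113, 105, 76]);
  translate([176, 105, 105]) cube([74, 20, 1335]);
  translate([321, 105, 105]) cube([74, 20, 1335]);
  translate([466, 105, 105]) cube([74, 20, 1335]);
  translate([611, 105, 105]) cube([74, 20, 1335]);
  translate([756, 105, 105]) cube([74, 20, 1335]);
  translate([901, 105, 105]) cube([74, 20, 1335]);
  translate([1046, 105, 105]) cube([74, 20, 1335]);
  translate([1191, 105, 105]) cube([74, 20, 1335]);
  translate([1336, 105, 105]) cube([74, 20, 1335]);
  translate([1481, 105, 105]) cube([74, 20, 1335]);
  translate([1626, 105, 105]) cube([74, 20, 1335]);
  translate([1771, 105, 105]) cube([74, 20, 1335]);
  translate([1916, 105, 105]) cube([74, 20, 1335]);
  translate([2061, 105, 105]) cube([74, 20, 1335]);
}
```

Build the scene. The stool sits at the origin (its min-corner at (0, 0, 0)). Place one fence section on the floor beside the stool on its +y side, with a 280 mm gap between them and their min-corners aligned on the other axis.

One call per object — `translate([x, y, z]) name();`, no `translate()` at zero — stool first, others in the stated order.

stool();
translate([0, 590, 0]) fence_section();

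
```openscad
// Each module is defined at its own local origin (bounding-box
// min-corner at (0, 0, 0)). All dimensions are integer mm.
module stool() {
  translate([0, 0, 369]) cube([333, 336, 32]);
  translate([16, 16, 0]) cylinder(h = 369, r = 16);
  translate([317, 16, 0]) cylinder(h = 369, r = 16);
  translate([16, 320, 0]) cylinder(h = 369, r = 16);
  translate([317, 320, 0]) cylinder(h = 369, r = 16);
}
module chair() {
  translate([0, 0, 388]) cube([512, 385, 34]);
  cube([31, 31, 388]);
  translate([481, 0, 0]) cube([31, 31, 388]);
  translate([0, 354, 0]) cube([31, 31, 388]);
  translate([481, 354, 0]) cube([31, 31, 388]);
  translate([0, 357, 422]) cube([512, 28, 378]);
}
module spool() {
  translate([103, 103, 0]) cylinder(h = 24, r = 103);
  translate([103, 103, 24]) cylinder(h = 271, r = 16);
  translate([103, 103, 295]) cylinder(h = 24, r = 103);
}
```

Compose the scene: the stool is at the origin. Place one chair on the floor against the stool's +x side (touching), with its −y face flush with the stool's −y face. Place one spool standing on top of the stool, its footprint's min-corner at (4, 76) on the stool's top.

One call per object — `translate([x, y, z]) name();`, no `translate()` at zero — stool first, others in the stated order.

stool();
translate([333, 0, 0]) chair();
translate([4, 76, 401]) spool();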